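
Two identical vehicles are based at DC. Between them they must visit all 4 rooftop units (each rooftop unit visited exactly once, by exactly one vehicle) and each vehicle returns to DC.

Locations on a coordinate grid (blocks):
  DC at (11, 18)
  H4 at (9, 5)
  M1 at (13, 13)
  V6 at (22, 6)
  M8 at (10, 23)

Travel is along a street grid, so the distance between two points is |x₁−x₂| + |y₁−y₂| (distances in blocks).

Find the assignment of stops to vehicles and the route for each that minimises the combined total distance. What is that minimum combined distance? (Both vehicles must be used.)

Minimum combined distance: 64 blocks.

There are 2^3 − 1 = 7 ways to divide the 4 stops into two non-empty groups. For each, the best each vehicle can do is its own shortest tour through its group:
  {H4} + {M1, V6, M8}: 30 + 58 = 88
  {M1} + {H4, V6, M8}: 14 + 62 = 76
  {H4, M1} + {V6, M8}: 34 + 58 = 92
  {V6} + {H4, M1, M8}: 46 + 44 = 90
  {H4, V6} + {M1, M8}: 52 + 26 = 78
  {M1, V6} + {H4, M8}: 46 + 40 = 86
  … (7 splits in total)
  {H4, M1, V6} + {M8}: 52 + 12 = 64  ← best
Best: vehicle 1 DC → H4 → V6 → M1 → DC = 52; vehicle 2 DC → M8 → DC = 12; combined 64.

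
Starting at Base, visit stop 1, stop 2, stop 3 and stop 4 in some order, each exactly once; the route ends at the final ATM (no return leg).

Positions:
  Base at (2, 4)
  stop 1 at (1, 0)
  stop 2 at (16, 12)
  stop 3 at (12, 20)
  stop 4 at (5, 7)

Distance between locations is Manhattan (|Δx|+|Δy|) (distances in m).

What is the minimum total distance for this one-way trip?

There are 4! = 24 possible orderings.
Base - stop 1 - stop 2 - stop 3 - stop 4: 5+27+12+20 = 64
Base - stop 1 - stop 2 - stop 4 - stop 3: 5+27+16+20 = 68
Base - stop 1 - stop 3 - stop 2 - stop 4: 5+31+12+16 = 64
Base - stop 1 - stop 3 - stop 4 - stop 2: 5+31+20+16 = 72
Base - stop 1 - stop 4 - stop 2 - stop 3: 5+11+16+12 = 44
Base - stop 1 - stop 4 - stop 3 - stop 2: 5+11+20+12 = 48
Base - stop 2 - stop 1 - stop 3 - stop 4: 22+27+31+20 = 100
Base - stop 2 - stop 1 - stop 4 - stop 3: 22+27+11+20 = 80
Base - stop 2 - stop 3 - stop 1 - stop 4: 22+12+31+11 = 76
Base - stop 2 - stop 3 - stop 4 - stop 1: 22+12+20+11 = 65
Base - stop 2 - stop 4 - stop 1 - stop 3: 22+16+11+31 = 80
Base - stop 2 - stop 4 - stop 3 - stop 1: 22+16+20+31 = 89
Base - stop 3 - stop 1 - stop 2 - stop 4: 26+31+27+16 = 100
Base - stop 3 - stop 1 - stop 4 - stop 2: 26+31+11+16 = 84
… (10 more)
The minimum is 44.
One shortest path: Base → stop 1 → stop 4 → stop 2 → stop 3.

Minimum one-way distance = 44 m.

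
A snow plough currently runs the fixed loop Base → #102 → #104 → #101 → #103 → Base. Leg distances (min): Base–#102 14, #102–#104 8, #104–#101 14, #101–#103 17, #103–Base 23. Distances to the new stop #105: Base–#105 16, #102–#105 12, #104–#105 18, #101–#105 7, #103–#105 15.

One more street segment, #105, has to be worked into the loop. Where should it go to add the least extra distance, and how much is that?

Adding 5 min by placing #105 on the #101–#103 leg.

Insertion cost between consecutive stops i–j is d(i,#105) + d(#105,j) − d(i,j):
  between Base and #102: 16 + 12 − 14 = 14
  between #102 and #104: 12 + 18 − 8 = 22
  between #104 and #101: 18 + 7 − 14 = 11
  between #101 and #103: 7 + 15 − 17 = 5
  between #103 and Base: 15 + 16 − 23 = 8
Cheapest insertion is between #101 and #103, adding 5.
New total = 76 + 5 = 81.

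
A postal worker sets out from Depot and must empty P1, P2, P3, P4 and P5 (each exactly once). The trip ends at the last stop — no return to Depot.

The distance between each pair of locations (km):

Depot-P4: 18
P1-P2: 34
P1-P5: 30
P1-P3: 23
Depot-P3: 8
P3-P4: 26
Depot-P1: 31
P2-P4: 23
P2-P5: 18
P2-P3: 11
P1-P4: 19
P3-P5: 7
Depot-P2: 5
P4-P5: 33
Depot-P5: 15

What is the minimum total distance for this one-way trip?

There are 5! = 120 possible orderings.
Depot → P1 → P2 → P3 → P4 → P5: 31+34+11+26+33 = 135
Depot → P1 → P2 → P3 → P5 → P4: 31+34+11+7+33 = 116
Depot → P1 → P2 → P4 → P3 → P5: 31+34+23+26+7 = 121
Depot → P1 → P2 → P4 → P5 → P3: 31+34+23+33+7 = 128
Depot → P1 → P2 → P5 → P3 → P4: 31+34+18+7+26 = 116
Depot → P1 → P2 → P5 → P4 → P3: 31+34+18+33+26 = 142
Depot → P1 → P3 → P2 → P4 → P5: 31+23+11+23+33 = 121
Depot → P1 → P3 → P2 → P5 → P4: 31+23+11+18+33 = 116
Depot → P1 → P3 → P4 → P2 → P5: 31+23+26+23+18 = 121
Depot → P1 → P3 → P4 → P5 → P2: 31+23+26+33+18 = 131
Depot → P1 → P3 → P5 → P2 → P4: 31+23+7+18+23 = 102
Depot → P1 → P3 → P5 → P4 → P2: 31+23+7+33+23 = 117
Depot → P1 → P4 → P2 → P3 → P5: 31+19+23+11+7 = 91
Depot → P1 → P4 → P2 → P5 → P3: 31+19+23+18+7 = 98
… (106 more)
Depot → P2 → P3 → P5 → P1 → P4: 5+11+7+30+19 = 72  ← best
The minimum is 72.
One shortest path: Depot → P2 → P3 → P5 → P1 → P4.

Shortest open route: 72 km.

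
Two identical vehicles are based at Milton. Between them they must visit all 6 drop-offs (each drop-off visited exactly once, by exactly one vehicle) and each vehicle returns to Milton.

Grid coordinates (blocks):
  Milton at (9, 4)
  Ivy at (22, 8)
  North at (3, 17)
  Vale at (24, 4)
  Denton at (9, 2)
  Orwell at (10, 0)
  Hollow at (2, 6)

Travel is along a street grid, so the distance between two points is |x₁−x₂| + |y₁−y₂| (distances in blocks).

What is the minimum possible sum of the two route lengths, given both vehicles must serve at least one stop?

Try each way of splitting the stops between the two vehicles (each non-empty) and, for each split, find the best tour for each vehicle:
  {Ivy} + {North, Vale, Denton, Orwell, Hollow}: 34 + 78 = 112
  {North} + {Ivy, Vale, Denton, Orwell, Hollow}: 38 + 60 = 98
  {Ivy, North} + {Vale, Denton, Orwell, Hollow}: 64 + 56 = 120
  {Vale} + {Ivy, North, Denton, Orwell, Hollow}: 30 + 74 = 104
  {Ivy, Vale} + {North, Denton, Orwell, Hollow}: 38 + 50 = 88
  {North, Vale} + {Ivy, Denton, Orwell, Hollow}: 68 + 56 = 124
  … (31 splits in total)
  {Denton, Orwell} + {Ivy, North, Vale, Hollow}: 10 + 70 = 80  ← best
Best: vehicle 1 Milton → Denton → Orwell → Milton = 10; vehicle 2 Milton → Vale → Ivy → North → Hollow → Milton = 70; combined 80.

80 blocks — the smallest possible combined total.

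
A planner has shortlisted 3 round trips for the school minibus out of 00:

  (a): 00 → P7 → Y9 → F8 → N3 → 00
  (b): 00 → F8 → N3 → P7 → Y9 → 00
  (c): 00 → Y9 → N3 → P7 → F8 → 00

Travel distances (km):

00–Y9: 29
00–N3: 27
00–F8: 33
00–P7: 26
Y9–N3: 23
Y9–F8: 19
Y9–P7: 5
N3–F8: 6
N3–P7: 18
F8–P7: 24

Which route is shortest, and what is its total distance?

83 km — (a) is the shortest.

(a): 26 + 5 + 19 + 6 + 27 = 83
(b): 33 + 6 + 18 + 5 + 29 = 91
(c): 29 + 23 + 18 + 24 + 33 = 127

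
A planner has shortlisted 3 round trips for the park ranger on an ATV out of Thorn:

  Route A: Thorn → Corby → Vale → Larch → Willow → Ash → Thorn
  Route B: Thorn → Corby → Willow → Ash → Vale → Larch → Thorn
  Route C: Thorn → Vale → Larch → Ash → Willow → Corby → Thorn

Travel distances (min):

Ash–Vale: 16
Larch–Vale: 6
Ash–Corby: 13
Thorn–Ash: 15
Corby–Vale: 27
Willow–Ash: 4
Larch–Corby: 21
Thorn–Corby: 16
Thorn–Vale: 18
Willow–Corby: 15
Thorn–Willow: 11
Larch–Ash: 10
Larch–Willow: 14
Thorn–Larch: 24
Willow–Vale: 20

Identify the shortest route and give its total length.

69 min — Route C is the shortest.

Route A: 16 + 27 + 6 + 14 + 4 + 15 = 82
Route B: 16 + 15 + 4 + 16 + 6 + 24 = 81
Route C: 18 + 6 + 10 + 4 + 15 + 16 = 69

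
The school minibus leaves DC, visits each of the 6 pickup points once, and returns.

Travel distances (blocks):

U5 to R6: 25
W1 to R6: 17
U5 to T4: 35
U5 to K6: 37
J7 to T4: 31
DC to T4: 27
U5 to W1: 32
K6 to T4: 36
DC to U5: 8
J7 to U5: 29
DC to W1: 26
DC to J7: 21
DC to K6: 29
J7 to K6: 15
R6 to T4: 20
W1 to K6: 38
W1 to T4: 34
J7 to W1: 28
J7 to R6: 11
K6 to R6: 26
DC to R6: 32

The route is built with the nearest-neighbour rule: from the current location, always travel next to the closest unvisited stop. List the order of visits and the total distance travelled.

Total distance 155 blocks via the nearest-neighbour route DC → U5 → R6 → J7 → K6 → T4 → W1 → DC.

At DC the remaining stops are U5 8, J7 21, W1 26, T4 27, K6 29, R6 32; go to U5.
At U5 the remaining stops are R6 25, J7 29, W1 32, T4 35, K6 37; go to R6.
At R6 the remaining stops are J7 11, W1 17, T4 20, K6 26; go to J7.
At J7 the remaining stops are K6 15, W1 28, T4 31; go to K6.
At K6 the remaining stops are T4 36, W1 38; go to T4.
At T4 the remaining stops are W1 34; go to W1.
Return W1→DC: 26.
Total = 8 + 25 + 11 + 15 + 36 + 34 + 26 = 155.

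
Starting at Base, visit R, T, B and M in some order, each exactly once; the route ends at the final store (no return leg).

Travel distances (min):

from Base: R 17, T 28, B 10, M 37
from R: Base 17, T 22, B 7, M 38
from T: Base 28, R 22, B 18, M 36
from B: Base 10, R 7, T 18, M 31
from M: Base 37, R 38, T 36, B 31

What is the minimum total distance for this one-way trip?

75 min — the minimum one-way total.

There are 4! = 24 possible orderings.
Base - R - T - B - M: 17+22+18+31 = 88
Base - R - T - M - B: 17+22+36+31 = 106
Base - R - B - T - M: 17+7+18+36 = 78
Base - R - B - M - T: 17+7+31+36 = 91
Base - R - M - T - B: 17+38+36+18 = 109
Base - R - M - B - T: 17+38+31+18 = 104
Base - T - R - B - M: 28+22+7+31 = 88
Base - T - R - M - B: 28+22+38+31 = 119
Base - T - B - R - M: 28+18+7+38 = 91
Base - T - B - M - R: 28+18+31+38 = 115
Base - T - M - R - B: 28+36+38+7 = 109
Base - T - M - B - R: 28+36+31+7 = 102
Base - B - R - T - M: 10+7+22+36 = 75
Base - B - R - M - T: 10+7+38+36 = 91
… (10 more)
The minimum is 75.
One shortest path: Base → B → R → T → M.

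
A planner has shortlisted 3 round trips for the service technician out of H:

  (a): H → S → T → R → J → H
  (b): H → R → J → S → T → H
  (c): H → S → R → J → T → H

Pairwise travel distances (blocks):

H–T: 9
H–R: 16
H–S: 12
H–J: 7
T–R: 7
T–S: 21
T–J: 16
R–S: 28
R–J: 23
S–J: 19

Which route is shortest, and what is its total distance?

70 blocks — (a) is the shortest.

(a): 12 + 21 + 7 + 23 + 7 = 70
(b): 16 + 23 + 19 + 21 + 9 = 88
(c): 12 + 28 + 23 + 16 + 9 = 88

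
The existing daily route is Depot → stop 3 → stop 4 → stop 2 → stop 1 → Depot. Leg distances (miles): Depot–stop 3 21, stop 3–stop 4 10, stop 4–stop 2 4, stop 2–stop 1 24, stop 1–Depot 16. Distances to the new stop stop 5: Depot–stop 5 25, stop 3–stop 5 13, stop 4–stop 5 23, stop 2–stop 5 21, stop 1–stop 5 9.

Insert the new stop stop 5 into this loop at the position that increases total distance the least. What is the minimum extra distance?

Insertion cost between consecutive stops i–j is d(i,stop 5) + d(stop 5,j) − d(i,j):
  between Depot and stop 3: 25 + 13 − 21 = 17
  between stop 3 and stop 4: 13 + 23 − 10 = 26
  between stop 4 and stop 2: 23 + 21 − 4 = 40
  between stop 2 and stop 1: 21 + 9 − 24 = 6
  between stop 1 and Depot: 9 + 25 − 16 = 18
Cheapest insertion is between stop 2 and stop 1, adding 6.
New total = 75 + 6 = 81.

Adding 6 miles by placing stop 5 on the stop 2–stop 1 leg.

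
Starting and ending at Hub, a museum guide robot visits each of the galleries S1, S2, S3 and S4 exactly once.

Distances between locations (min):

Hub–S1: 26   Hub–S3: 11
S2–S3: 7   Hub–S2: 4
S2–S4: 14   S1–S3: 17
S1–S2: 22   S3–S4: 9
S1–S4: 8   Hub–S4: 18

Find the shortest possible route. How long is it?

54 min — the shortest possible round trip.

There are 12 distinct closed tours to check (reversals are equivalent).
Hub → S1 → S2 → S3 → S4 → Hub: 26+22+7+9+18 = 82
Hub → S1 → S2 → S4 → S3 → Hub: 26+22+14+9+11 = 82
Hub → S1 → S3 → S2 → S4 → Hub: 26+17+7+14+18 = 82
Hub → S1 → S3 → S4 → S2 → Hub: 26+17+9+14+4 = 70
Hub → S1 → S4 → S2 → S3 → Hub: 26+8+14+7+11 = 66
Hub → S1 → S4 → S3 → S2 → Hub: 26+8+9+7+4 = 54
Hub → S2 → S1 → S3 → S4 → Hub: 4+22+17+9+18 = 70
Hub → S2 → S1 → S4 → S3 → Hub: 4+22+8+9+11 = 54
Hub → S2 → S3 → S1 → S4 → Hub: 4+7+17+8+18 = 54
Hub → S2 → S4 → S1 → S3 → Hub: 4+14+8+17+11 = 54
Hub → S3 → S1 → S2 → S4 → Hub: 11+17+22+14+18 = 82
Hub → S3 → S2 → S1 → S4 → Hub: 11+7+22+8+18 = 66
The minimum is 54.
One optimal route: Hub → S1 → S4 → S3 → S2 → Hub (or its reverse).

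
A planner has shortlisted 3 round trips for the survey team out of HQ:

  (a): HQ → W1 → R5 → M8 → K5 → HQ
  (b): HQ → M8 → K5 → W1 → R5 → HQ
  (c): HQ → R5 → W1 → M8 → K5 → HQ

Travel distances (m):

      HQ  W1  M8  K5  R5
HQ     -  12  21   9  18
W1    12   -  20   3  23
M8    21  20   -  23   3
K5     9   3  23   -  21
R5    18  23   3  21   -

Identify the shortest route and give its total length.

(a): 12 + 23 + 3 + 23 + 9 = 70
(b): 21 + 23 + 3 + 23 + 18 = 88
(c): 18 + 23 + 20 + 23 + 9 = 93

Shortest is (a), total 70 m.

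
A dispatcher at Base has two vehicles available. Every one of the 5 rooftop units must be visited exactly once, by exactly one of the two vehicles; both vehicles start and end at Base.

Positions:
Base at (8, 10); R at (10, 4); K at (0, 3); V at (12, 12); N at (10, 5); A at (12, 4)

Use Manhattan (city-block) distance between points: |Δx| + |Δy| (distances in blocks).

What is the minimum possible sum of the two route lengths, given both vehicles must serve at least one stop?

Try each way of splitting the stops between the two vehicles (each non-empty) and, for each split, find the best tour for each vehicle:
  {R} + {K, V, N, A}: 16 + 44 = 60
  {K} + {R, V, N, A}: 30 + 24 = 54
  {R, K} + {V, N, A}: 34 + 24 = 58
  {V} + {R, K, N, A}: 12 + 38 = 50
  {R, V} + {K, N, A}: 24 + 38 = 62
  {K, V} + {R, N, A}: 42 + 20 = 62
  … (15 splits in total)
Best: vehicle 1 Base → V → Base = 12; vehicle 2 Base → K → R → A → N → Base = 38; combined 50.

50 blocks — the smallest possible combined total.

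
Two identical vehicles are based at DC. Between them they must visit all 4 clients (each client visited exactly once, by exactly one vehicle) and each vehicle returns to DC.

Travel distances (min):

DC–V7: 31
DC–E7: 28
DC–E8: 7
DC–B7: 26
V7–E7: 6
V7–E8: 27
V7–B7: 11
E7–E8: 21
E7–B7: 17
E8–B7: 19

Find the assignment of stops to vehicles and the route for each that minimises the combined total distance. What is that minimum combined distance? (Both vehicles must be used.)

85 min — the smallest possible combined total.

Check every non-empty split of the stops between the two vehicles; for each half take its own optimal tour:
  {V7} + {E7, E8, B7}: 62 + 71 = 133
  {E7} + {V7, E8, B7}: 56 + 68 = 124
  {V7, E7} + {E8, B7}: 65 + 52 = 117
  {E8} + {V7, E7, B7}: 14 + 71 = 85
  {V7, E8} + {E7, B7}: 65 + 71 = 136
  {E7, E8} + {V7, B7}: 56 + 68 = 124
  … (7 splits in total)
Best: vehicle 1 DC → E8 → DC = 14; vehicle 2 DC → E7 → V7 → B7 → DC = 71; combined 85.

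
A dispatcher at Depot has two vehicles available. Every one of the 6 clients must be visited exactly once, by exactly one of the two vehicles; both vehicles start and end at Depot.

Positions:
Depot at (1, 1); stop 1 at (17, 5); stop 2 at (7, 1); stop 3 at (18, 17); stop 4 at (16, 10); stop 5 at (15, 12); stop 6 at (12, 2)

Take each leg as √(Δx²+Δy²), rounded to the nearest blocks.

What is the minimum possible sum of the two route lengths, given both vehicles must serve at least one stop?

65 blocks — the smallest possible combined total.

Try each way of splitting the stops between the two vehicles (each non-empty) and, for each split, find the best tour for each vehicle:
  {stop 1} + {stop 2, stop 3, stop 4, stop 5, stop 6}: 32 + 51 = 83
  {stop 2} + {stop 1, stop 3, stop 4, stop 5, stop 6}: 12 + 53 = 65
  {stop 1, stop 2} + {stop 3, stop 4, stop 5, stop 6}: 33 + 51 = 84
  {stop 3} + {stop 1, stop 2, stop 4, stop 5, stop 6}: 46 + 42 = 88
  {stop 1, stop 3} + {stop 2, stop 4, stop 5, stop 6}: 51 + 40 = 91
  {stop 2, stop 3} + {stop 1, stop 4, stop 5, stop 6}: 48 + 42 = 90
  … (31 splits in total)
Best: vehicle 1 Depot → stop 2 → Depot = 12; vehicle 2 Depot → stop 3 → stop 5 → stop 4 → stop 1 → stop 6 → Depot = 53; combined 65.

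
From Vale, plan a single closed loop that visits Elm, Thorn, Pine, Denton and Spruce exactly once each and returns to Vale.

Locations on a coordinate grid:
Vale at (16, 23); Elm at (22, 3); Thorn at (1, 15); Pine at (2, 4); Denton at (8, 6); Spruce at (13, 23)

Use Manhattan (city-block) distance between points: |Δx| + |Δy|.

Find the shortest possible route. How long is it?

Shortest round trip = 86.

Vale → Elm → Thorn → Pine → Denton → Spruce → Vale: 26+33+12+8+22+3 = 104
Vale → Elm → Thorn → Pine → Spruce → Denton → Vale: 26+33+12+30+22+25 = 148
Vale → Elm → Thorn → Denton → Pine → Spruce → Vale: 26+33+16+8+30+3 = 116
Vale → Elm → Thorn → Denton → Spruce → Pine → Vale: 26+33+16+22+30+33 = 160
Vale → Elm → Thorn → Spruce → Pine → Denton → Vale: 26+33+20+30+8+25 = 142
Vale → Elm → Thorn → Spruce → Denton → Pine → Vale: 26+33+20+22+8+33 = 142
Vale → Elm → Pine → Thorn → Denton → Spruce → Vale: 26+21+12+16+22+3 = 100
Vale → Elm → Pine → Thorn → Spruce → Denton → Vale: 26+21+12+20+22+25 = 126
Vale → Elm → Pine → Denton → Thorn → Spruce → Vale: 26+21+8+16+20+3 = 94
Vale → Elm → Pine → Denton → Spruce → Thorn → Vale: 26+21+8+22+20+23 = 120
Vale → Elm → Pine → Spruce → Thorn → Denton → Vale: 26+21+30+20+16+25 = 138
Vale → Elm → Pine → Spruce → Denton → Thorn → Vale: 26+21+30+22+16+23 = 138
Vale → Elm → Denton → Thorn → Pine → Spruce → Vale: 26+17+16+12+30+3 = 104
Vale → Elm → Denton → Thorn → Spruce → Pine → Vale: 26+17+16+20+30+33 = 142
… (46 more)
Vale → Elm → Denton → Pine → Thorn → Spruce → Vale: 26+17+8+12+20+3 = 86  ← best
The minimum is 86.
One optimal route: Vale → Elm → Denton → Pine → Thorn → Spruce → Vale (or its reverse).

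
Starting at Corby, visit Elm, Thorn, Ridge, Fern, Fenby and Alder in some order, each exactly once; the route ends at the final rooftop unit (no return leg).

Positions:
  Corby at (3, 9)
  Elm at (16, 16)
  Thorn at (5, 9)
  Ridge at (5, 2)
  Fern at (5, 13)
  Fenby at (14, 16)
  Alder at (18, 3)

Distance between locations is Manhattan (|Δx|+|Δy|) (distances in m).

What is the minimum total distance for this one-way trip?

There are 6! = 720 possible orderings.
Corby→Elm→Thorn→Ridge→Fern→Fenby→Alder: 20+18+7+11+12+17 = 85
Corby→Elm→Thorn→Ridge→Fern→Alder→Fenby: 20+18+7+11+23+17 = 96
Corby→Elm→Thorn→Ridge→Fenby→Fern→Alder: 20+18+7+23+12+23 = 103
Corby→Elm→Thorn→Ridge→Fenby→Alder→Fern: 20+18+7+23+17+23 = 108
Corby→Elm→Thorn→Ridge→Alder→Fern→Fenby: 20+18+7+14+23+12 = 94
Corby→Elm→Thorn→Ridge→Alder→Fenby→Fern: 20+18+7+14+17+12 = 88
Corby→Elm→Thorn→Fern→Ridge→Fenby→Alder: 20+18+4+11+23+17 = 93
Corby→Elm→Thorn→Fern→Ridge→Alder→Fenby: 20+18+4+11+14+17 = 84
… (712 more)
Corby→Thorn→Fern→Ridge→Alder→Elm→Fenby: 2+4+11+14+15+2 = 48  ← best
The minimum is 48.
One shortest path: Corby → Thorn → Fern → Ridge → Alder → Elm → Fenby.

48 m — the minimum one-way total.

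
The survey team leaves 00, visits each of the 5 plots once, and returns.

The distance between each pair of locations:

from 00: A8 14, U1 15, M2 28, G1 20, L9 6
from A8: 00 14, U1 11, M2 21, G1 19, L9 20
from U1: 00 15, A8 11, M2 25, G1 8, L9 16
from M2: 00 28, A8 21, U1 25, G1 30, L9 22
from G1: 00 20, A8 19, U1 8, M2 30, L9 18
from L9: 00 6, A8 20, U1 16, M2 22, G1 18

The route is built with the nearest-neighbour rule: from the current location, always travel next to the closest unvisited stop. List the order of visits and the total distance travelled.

Nearest-neighbour total = 98; route 00 → L9 → U1 → G1 → A8 → M2 → 00.

From 00: distances to unvisited — L9=6, A8=14, U1=15, G1=20, M2=28. Nearest is L9 (6).
From L9: distances to unvisited — U1=16, G1=18, A8=20, M2=22. Nearest is U1 (16).
From U1: distances to unvisited — G1=8, A8=11, M2=25. Nearest is G1 (8).
From G1: distances to unvisited — A8=19, M2=30. Nearest is A8 (19).
From A8: distances to unvisited — M2=21. Nearest is M2 (21).
Return M2→00: 28.
Total = 6 + 16 + 8 + 19 + 21 + 28 = 98.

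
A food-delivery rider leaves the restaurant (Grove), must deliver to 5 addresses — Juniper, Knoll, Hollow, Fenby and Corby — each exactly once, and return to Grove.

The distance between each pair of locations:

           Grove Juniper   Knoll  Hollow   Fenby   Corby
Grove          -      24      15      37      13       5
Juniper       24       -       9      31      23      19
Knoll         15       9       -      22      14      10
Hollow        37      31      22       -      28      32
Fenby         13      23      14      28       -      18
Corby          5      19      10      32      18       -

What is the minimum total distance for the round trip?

Minimum total distance: 96.

With 5 stops there are 5!/2 = 60 distinct round trips (a route and its reverse cost the same).
Grove → Juniper → Knoll → Hollow → Fenby → Corby → Grove: 24+9+22+28+18+5 = 106
Grove → Juniper → Knoll → Hollow → Corby → Fenby → Grove: 24+9+22+32+18+13 = 118
Grove → Juniper → Knoll → Fenby → Hollow → Corby → Grove: 24+9+14+28+32+5 = 112
Grove → Juniper → Knoll → Fenby → Corby → Hollow → Grove: 24+9+14+18+32+37 = 134
Grove → Juniper → Knoll → Corby → Hollow → Fenby → Grove: 24+9+10+32+28+13 = 116
Grove → Juniper → Knoll → Corby → Fenby → Hollow → Grove: 24+9+10+18+28+37 = 126
Grove → Juniper → Hollow → Knoll → Fenby → Corby → Grove: 24+31+22+14+18+5 = 114
Grove → Juniper → Hollow → Knoll → Corby → Fenby → Grove: 24+31+22+10+18+13 = 118
Grove → Juniper → Hollow → Fenby → Knoll → Corby → Grove: 24+31+28+14+10+5 = 112
Grove → Juniper → Hollow → Fenby → Corby → Knoll → Grove: 24+31+28+18+10+15 = 126
Grove → Juniper → Hollow → Corby → Knoll → Fenby → Grove: 24+31+32+10+14+13 = 124
Grove → Juniper → Hollow → Corby → Fenby → Knoll → Grove: 24+31+32+18+14+15 = 134
Grove → Juniper → Fenby → Knoll → Hollow → Corby → Grove: 24+23+14+22+32+5 = 120
Grove → Juniper → Fenby → Knoll → Corby → Hollow → Grove: 24+23+14+10+32+37 = 140
… (46 more)
Grove → Fenby → Hollow → Juniper → Knoll → Corby → Grove: 13+28+31+9+10+5 = 96  ← best
The minimum is 96.
One optimal route: Grove → Fenby → Hollow → Juniper → Knoll → Corby → Grove (or its reverse).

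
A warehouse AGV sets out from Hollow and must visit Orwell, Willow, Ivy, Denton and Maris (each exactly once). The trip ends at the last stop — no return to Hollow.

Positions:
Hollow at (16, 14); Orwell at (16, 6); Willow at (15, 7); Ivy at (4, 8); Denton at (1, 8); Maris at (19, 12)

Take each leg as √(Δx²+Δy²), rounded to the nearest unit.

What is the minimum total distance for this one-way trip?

Shortest open route: 26.

There are 5! = 120 possible orderings.
Hollow → Orwell → Willow → Ivy → Denton → Maris: 8+1+11+3+18 = 41
Hollow → Orwell → Willow → Ivy → Maris → Denton: 8+1+11+16+18 = 54
Hollow → Orwell → Willow → Denton → Ivy → Maris: 8+1+14+3+16 = 42
Hollow → Orwell → Willow → Denton → Maris → Ivy: 8+1+14+18+16 = 57
Hollow → Orwell → Willow → Maris → Ivy → Denton: 8+1+6+16+3 = 34
Hollow → Orwell → Willow → Maris → Denton → Ivy: 8+1+6+18+3 = 36
Hollow → Orwell → Ivy → Willow → Denton → Maris: 8+12+11+14+18 = 63
Hollow → Orwell → Ivy → Willow → Maris → Denton: 8+12+11+6+18 = 55
Hollow → Orwell → Ivy → Denton → Willow → Maris: 8+12+3+14+6 = 43
Hollow → Orwell → Ivy → Denton → Maris → Willow: 8+12+3+18+6 = 47
Hollow → Orwell → Ivy → Maris → Willow → Denton: 8+12+16+6+14 = 56
Hollow → Orwell → Ivy → Maris → Denton → Willow: 8+12+16+18+14 = 68
Hollow → Orwell → Denton → Willow → Ivy → Maris: 8+15+14+11+16 = 64
Hollow → Orwell → Denton → Willow → Maris → Ivy: 8+15+14+6+16 = 59
… (106 more)
Hollow → Maris → Orwell → Willow → Ivy → Denton: 4+7+1+11+3 = 26  ← best
The minimum is 26.
One shortest path: Hollow → Maris → Orwell → Willow → Ivy → Denton.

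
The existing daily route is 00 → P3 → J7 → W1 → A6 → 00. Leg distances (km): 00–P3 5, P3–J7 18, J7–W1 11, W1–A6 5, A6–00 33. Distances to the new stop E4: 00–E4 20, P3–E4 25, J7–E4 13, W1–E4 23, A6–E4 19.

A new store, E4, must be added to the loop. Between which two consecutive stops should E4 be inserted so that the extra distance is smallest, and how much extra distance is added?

Minimum extra distance: 6 km, inserting E4 between A6 and 00.

Insertion cost between consecutive stops i–j is d(i,E4) + d(E4,j) − d(i,j):
  between 00 and P3: 20 + 25 − 5 = 40
  between P3 and J7: 25 + 13 − 18 = 20
  between J7 and W1: 13 + 23 − 11 = 25
  between W1 and A6: 23 + 19 − 5 = 37
  between A6 and 00: 19 + 20 − 33 = 6
Cheapest insertion is between A6 and 00, adding 6.
New total = 72 + 6 = 78.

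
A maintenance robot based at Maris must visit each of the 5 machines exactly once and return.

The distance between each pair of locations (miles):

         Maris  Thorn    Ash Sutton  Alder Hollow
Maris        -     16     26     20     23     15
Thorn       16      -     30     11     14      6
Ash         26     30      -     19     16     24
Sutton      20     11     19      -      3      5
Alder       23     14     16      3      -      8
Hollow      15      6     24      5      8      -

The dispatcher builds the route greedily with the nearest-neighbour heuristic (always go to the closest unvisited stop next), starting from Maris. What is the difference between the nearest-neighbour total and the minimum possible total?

From Maris: Hollow=15, Thorn=16, Sutton=20, Alder=23, Ash=26 → choose Hollow (15).
From Hollow: Sutton=5, Thorn=6, Alder=8, Ash=24 → choose Sutton (5).
From Sutton: Alder=3, Thorn=11, Ash=19 → choose Alder (3).
From Alder: Thorn=14, Ash=16 → choose Thorn (14).
From Thorn: Ash=30 → choose Ash (30).
NN route Maris → Hollow → Sutton → Alder → Thorn → Ash → Maris costs 93.
Optimal: Maris → Thorn → Hollow → Sutton → Alder → Ash → Maris costs 72 (by enumerating all 60 distinct tours).
Excess = 93 − 72 = 21.

The nearest-neighbour route is 21 miles longer than optimal.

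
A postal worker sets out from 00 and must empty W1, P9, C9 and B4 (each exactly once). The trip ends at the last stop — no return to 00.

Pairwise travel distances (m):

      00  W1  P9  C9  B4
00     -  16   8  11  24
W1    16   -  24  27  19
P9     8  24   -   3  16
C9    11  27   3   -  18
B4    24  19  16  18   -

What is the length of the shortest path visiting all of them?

There are 4! = 24 possible orderings.
00 → W1 → P9 → C9 → B4: 16+24+3+18 = 61
00 → W1 → P9 → B4 → C9: 16+24+16+18 = 74
00 → W1 → C9 → P9 → B4: 16+27+3+16 = 62
00 → W1 → C9 → B4 → P9: 16+27+18+16 = 77
00 → W1 → B4 → P9 → C9: 16+19+16+3 = 54
00 → W1 → B4 → C9 → P9: 16+19+18+3 = 56
00 → P9 → W1 → C9 → B4: 8+24+27+18 = 77
00 → P9 → W1 → B4 → C9: 8+24+19+18 = 69
00 → P9 → C9 → W1 → B4: 8+3+27+19 = 57
00 → P9 → C9 → B4 → W1: 8+3+18+19 = 48
00 → P9 → B4 → W1 → C9: 8+16+19+27 = 70
00 → P9 → B4 → C9 → W1: 8+16+18+27 = 69
00 → C9 → W1 → P9 → B4: 11+27+24+16 = 78
00 → C9 → W1 → B4 → P9: 11+27+19+16 = 73
… (10 more)
The minimum is 48.
One shortest path: 00 → P9 → C9 → B4 → W1.

Shortest open route: 48 m.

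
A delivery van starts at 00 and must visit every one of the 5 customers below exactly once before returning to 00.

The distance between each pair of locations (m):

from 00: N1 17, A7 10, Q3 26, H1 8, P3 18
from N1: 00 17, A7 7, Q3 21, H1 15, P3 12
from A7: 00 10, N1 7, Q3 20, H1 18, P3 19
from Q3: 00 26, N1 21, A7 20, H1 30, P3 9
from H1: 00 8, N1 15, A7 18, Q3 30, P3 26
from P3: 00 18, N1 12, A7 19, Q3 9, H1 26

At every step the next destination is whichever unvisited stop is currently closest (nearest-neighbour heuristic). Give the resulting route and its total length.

At 00 the remaining stops are H1 8, A7 10, N1 17, P3 18, Q3 26; go to H1.
At H1 the remaining stops are N1 15, A7 18, P3 26, Q3 30; go to N1.
At N1 the remaining stops are A7 7, P3 12, Q3 21; go to A7.
At A7 the remaining stops are P3 19, Q3 20; go to P3.
At P3 the remaining stops are Q3 9; go to Q3.
Return Q3→00: 26.
Total = 8 + 15 + 7 + 19 + 9 + 26 = 84.

Nearest-neighbour total = 84 m; route 00 → H1 → N1 → A7 → P3 → Q3 → 00.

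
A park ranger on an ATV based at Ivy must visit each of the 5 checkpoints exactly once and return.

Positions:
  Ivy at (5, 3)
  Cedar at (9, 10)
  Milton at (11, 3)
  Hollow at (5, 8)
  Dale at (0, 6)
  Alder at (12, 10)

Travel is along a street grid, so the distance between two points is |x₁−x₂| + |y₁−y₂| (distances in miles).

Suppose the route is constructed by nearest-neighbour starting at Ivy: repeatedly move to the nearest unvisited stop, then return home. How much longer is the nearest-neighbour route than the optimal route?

The nearest-neighbour route is 6 miles longer than optimal.

Ivy: Hollow=5, Milton=6, Dale=8, Cedar=11, Alder=14 ⇒ Hollow
Hollow: Cedar=6, Dale=7, Alder=9, Milton=11 ⇒ Cedar
Cedar: Alder=3, Milton=9, Dale=13 ⇒ Alder
Alder: Milton=8, Dale=16 ⇒ Milton
Milton: Dale=14 ⇒ Dale
NN route Ivy → Hollow → Cedar → Alder → Milton → Dale → Ivy costs 44.
Optimal: Ivy → Milton → Alder → Cedar → Hollow → Dale → Ivy costs 38 (by enumerating all 60 distinct tours).
Excess = 44 − 38 = 6.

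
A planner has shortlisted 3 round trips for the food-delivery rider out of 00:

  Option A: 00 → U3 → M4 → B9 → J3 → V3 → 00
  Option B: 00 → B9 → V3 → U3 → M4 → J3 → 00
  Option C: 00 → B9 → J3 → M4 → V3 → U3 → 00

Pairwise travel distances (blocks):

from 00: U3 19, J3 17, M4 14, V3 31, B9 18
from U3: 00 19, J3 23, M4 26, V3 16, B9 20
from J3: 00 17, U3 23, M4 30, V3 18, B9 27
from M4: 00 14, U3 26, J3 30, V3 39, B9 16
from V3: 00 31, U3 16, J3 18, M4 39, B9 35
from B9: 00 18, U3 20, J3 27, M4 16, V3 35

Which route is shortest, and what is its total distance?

Option A: 19 + 26 + 16 + 27 + 18 + 31 = 137
Option B: 18 + 35 + 16 + 26 + 30 + 17 = 142
Option C: 18 + 27 + 30 + 39 + 16 + 19 = 149

Shortest is Option A, total 137 blocks.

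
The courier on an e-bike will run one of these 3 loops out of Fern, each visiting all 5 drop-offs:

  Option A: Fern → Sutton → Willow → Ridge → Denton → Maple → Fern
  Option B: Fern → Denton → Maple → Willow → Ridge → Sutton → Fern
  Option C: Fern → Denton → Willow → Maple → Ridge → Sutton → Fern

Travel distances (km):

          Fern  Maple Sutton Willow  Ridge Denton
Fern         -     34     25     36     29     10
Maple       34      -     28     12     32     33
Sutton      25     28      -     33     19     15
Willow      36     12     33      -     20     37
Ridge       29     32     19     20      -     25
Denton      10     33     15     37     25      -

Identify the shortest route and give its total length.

Option A: 25 + 33 + 20 + 25 + 33 + 34 = 170
Option B: 10 + 33 + 12 + 20 + 19 + 25 = 119
Option C: 10 + 37 + 12 + 32 + 19 + 25 = 135

Shortest is Option B, total 119 km.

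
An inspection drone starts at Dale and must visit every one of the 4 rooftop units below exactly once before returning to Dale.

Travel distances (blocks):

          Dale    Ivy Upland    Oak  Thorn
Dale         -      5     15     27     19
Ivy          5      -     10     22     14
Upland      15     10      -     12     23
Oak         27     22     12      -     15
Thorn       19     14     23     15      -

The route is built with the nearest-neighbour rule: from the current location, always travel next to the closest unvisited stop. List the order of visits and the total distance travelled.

At Dale the remaining stops are Ivy 5, Upland 15, Thorn 19, Oak 27; go to Ivy.
At Ivy the remaining stops are Upland 10, Thorn 14, Oak 22; go to Upland.
At Upland the remaining stops are Oak 12, Thorn 23; go to Oak.
At Oak the remaining stops are Thorn 15; go to Thorn.
Return Thorn→Dale: 19.
Total = 5 + 10 + 12 + 15 + 19 = 61.

61 blocks along Dale → Ivy → Upland → Oak → Thorn → Dale.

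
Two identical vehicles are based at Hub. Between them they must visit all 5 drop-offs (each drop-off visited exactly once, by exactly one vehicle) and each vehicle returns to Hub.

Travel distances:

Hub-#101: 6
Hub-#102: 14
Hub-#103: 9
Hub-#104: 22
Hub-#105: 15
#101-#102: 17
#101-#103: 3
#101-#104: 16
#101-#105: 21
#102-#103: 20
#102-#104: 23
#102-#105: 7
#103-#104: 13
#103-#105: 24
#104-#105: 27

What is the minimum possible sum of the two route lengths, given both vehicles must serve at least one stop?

Check every non-empty split of the stops between the two vehicles; for each half take its own optimal tour:
  {#101} + {#102, #103, #104, #105}: 12 + 67 = 79
  {#102} + {#101, #103, #104, #105}: 28 + 64 = 92
  {#101, #102} + {#103, #104, #105}: 37 + 64 = 101
  {#103} + {#101, #102, #104, #105}: 18 + 67 = 85
  {#101, #103} + {#102, #104, #105}: 18 + 67 = 85
  {#102, #103} + {#101, #104, #105}: 43 + 64 = 107
  … (15 splits in total)
Best: vehicle 1 Hub → #101 → Hub = 12; vehicle 2 Hub → #103 → #104 → #102 → #105 → Hub = 67; combined 79.

Minimum combined distance: 79.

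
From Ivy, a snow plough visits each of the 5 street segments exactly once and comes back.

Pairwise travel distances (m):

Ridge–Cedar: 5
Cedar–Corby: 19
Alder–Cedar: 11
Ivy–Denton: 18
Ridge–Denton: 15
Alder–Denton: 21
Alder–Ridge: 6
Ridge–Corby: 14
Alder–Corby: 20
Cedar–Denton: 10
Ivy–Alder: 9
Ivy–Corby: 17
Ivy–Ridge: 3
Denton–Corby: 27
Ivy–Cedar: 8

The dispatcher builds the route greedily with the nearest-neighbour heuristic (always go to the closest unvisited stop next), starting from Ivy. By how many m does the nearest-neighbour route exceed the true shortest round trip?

From Ivy: Ridge=3, Cedar=8, Alder=9, Corby=17, Denton=18 → choose Ridge (3).
From Ridge: Cedar=5, Alder=6, Corby=14, Denton=15 → choose Cedar (5).
From Cedar: Denton=10, Alder=11, Corby=19 → choose Denton (10).
From Denton: Alder=21, Corby=27 → choose Alder (21).
From Alder: Corby=20 → choose Corby (20).
NN route Ivy → Ridge → Cedar → Denton → Alder → Corby → Ivy costs 76.
Optimal: Ivy → Alder → Ridge → Cedar → Denton → Corby → Ivy costs 74 (by enumerating all 60 distinct tours).
Excess = 76 − 74 = 2.

2 m longer than the optimal tour.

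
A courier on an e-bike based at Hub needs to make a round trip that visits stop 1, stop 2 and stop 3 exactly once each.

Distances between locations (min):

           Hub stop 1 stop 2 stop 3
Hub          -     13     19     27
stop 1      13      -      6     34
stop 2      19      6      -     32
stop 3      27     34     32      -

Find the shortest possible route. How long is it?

Minimum total distance: 78 min.

There are 3 distinct closed tours to check (reversals are equivalent).
Hub-stop 1-stop 2-stop 3-Hub: 13+6+32+27 = 78
Hub-stop 1-stop 3-stop 2-Hub: 13+34+32+19 = 98
Hub-stop 2-stop 1-stop 3-Hub: 19+6+34+27 = 86
The minimum is 78.
One optimal route: Hub → stop 1 → stop 2 → stop 3 → Hub (or its reverse).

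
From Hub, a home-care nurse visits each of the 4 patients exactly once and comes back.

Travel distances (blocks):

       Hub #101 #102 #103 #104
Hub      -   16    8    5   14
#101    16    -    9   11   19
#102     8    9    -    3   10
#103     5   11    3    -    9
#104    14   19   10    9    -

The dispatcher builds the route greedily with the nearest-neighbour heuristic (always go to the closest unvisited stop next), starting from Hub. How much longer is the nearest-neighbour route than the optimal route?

Hub: #103=5, #102=8, #104=14, #101=16 ⇒ #103
#103: #102=3, #104=9, #101=11 ⇒ #102
#102: #101=9, #104=10 ⇒ #101
#101: #104=19 ⇒ #104
NN route Hub → #103 → #102 → #101 → #104 → Hub costs 50.
Optimal: Hub → #101 → #102 → #104 → #103 → Hub costs 49 (by enumerating all 12 distinct tours).
Excess = 50 − 49 = 1.

Excess over optimum: 1 blocks.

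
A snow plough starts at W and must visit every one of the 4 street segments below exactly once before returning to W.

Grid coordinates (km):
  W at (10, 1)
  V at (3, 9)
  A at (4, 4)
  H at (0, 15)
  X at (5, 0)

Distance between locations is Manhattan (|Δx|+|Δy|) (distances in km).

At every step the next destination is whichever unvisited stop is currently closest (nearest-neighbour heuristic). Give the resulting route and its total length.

50 km along W → X → A → V → H → W.

From W: distances to unvisited — X=6, A=9, V=15, H=24. Nearest is X (6).
From X: distances to unvisited — A=5, V=11, H=20. Nearest is A (5).
From A: distances to unvisited — V=6, H=15. Nearest is V (6).
From V: distances to unvisited — H=9. Nearest is H (9).
Return H→W: 24.
Total = 6 + 5 + 6 + 9 + 24 = 50.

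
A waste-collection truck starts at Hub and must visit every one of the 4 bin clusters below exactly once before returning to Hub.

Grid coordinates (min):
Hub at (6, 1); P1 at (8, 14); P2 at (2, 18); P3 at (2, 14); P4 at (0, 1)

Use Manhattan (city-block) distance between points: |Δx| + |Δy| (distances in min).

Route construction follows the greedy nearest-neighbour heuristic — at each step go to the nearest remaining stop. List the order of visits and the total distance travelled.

Nearest-neighbour total = 50 min; route Hub → P4 → P3 → P2 → P1 → Hub.

Hub → [P4:6 / P1:15 / P3:17 / P2:21] → P4 (6)
P4 → [P3:15 / P2:19 / P1:21] → P3 (15)
P3 → [P2:4 / P1:6] → P2 (4)
P2 → [P1:10] → P1 (10)
Return P1→Hub: 15.
Total = 6 + 15 + 4 + 10 + 15 = 50.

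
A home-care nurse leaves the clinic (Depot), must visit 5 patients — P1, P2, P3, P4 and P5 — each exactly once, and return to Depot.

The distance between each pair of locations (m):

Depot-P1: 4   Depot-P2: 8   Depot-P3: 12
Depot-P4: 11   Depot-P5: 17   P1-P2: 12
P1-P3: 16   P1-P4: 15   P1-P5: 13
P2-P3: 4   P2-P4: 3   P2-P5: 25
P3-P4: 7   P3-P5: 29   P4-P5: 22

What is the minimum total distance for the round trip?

Shortest round trip = 58 m.

There are 60 distinct closed tours to check (reversals are equivalent).
Depot → P1 → P2 → P3 → P4 → P5 → Depot: 4+12+4+7+22+17 = 66
Depot → P1 → P2 → P3 → P5 → P4 → Depot: 4+12+4+29+22+11 = 82
Depot → P1 → P2 → P4 → P3 → P5 → Depot: 4+12+3+7+29+17 = 72
Depot → P1 → P2 → P4 → P5 → P3 → Depot: 4+12+3+22+29+12 = 82
Depot → P1 → P2 → P5 → P3 → P4 → Depot: 4+12+25+29+7+11 = 88
Depot → P1 → P2 → P5 → P4 → P3 → Depot: 4+12+25+22+7+12 = 82
Depot → P1 → P3 → P2 → P4 → P5 → Depot: 4+16+4+3+22+17 = 66
Depot → P1 → P3 → P2 → P5 → P4 → Depot: 4+16+4+25+22+11 = 82
Depot → P1 → P3 → P4 → P2 → P5 → Depot: 4+16+7+3+25+17 = 72
Depot → P1 → P3 → P4 → P5 → P2 → Depot: 4+16+7+22+25+8 = 82
Depot → P1 → P3 → P5 → P2 → P4 → Depot: 4+16+29+25+3+11 = 88
Depot → P1 → P3 → P5 → P4 → P2 → Depot: 4+16+29+22+3+8 = 82
Depot → P1 → P4 → P2 → P3 → P5 → Depot: 4+15+3+4+29+17 = 72
Depot → P1 → P4 → P2 → P5 → P3 → Depot: 4+15+3+25+29+12 = 88
… (46 more)
Depot → P1 → P5 → P4 → P2 → P3 → Depot: 4+13+22+3+4+12 = 58  ← best
The minimum is 58.
One optimal route: Depot → P1 → P5 → P4 → P2 → P3 → Depot (or its reverse).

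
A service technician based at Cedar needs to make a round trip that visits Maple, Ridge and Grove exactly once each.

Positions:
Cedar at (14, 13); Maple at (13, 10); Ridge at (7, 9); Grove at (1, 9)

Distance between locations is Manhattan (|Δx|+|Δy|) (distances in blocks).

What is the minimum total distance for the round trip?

There are 3 distinct closed tours to check (reversals are equivalent).
Cedar - Maple - Ridge - Grove - Cedar: 4+7+6+17 = 34
Cedar - Maple - Grove - Ridge - Cedar: 4+13+6+11 = 34
Cedar - Ridge - Maple - Grove - Cedar: 11+7+13+17 = 48
The minimum is 34.
One optimal route: Cedar → Maple → Ridge → Grove → Cedar (or its reverse).

Minimum total distance: 34 blocks.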